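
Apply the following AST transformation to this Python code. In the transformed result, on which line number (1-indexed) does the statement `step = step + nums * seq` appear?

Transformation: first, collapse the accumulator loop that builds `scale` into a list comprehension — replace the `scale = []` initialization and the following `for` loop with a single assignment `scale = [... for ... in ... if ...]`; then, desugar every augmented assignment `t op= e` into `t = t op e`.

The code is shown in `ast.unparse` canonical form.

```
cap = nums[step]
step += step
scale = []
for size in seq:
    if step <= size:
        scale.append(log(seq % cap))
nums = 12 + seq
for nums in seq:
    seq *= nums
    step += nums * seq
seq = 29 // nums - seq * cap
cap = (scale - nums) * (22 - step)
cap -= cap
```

7

Transformed code:
cap = nums[step]
step = step + step
scale = [log(seq % cap) for size in seq if step <= size]
nums = 12 + seq
for nums in seq:
    seq = seq * nums
    step = step + nums * seq
seq = 29 // nums - seq * cap
cap = (scale - nums) * (22 - step)
cap = cap - cap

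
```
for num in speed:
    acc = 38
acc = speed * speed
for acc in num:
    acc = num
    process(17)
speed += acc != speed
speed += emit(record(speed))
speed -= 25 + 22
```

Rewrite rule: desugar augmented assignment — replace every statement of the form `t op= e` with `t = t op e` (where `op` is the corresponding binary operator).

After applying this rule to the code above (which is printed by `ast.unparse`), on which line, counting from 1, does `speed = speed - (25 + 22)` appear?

Transformed code:
for num in speed:
    acc = 38
acc = speed * speed
for acc in num:
    acc = num
    process(17)
speed = speed + (acc != speed)
speed = speed + emit(record(speed))
speed = speed - (25 + 22)

9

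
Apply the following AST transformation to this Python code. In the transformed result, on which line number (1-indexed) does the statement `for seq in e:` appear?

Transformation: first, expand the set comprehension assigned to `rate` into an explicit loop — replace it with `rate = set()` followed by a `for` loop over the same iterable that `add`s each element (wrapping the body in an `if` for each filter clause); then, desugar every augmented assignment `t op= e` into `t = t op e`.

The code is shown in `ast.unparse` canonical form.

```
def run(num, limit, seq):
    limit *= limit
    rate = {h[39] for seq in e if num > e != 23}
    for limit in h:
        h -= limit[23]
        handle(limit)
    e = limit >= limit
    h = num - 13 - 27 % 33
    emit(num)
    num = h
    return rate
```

Transformed code:
def run(num, limit, seq):
    limit = limit * limit
    rate = set()
    for seq in e:
        if num > e != 23:
            rate.add(h[39])
    for limit in h:
        h = h - limit[23]
        handle(limit)
    e = limit >= limit
    h = num - 13 - 27 % 33
    emit(num)
    num = h
    return rate

4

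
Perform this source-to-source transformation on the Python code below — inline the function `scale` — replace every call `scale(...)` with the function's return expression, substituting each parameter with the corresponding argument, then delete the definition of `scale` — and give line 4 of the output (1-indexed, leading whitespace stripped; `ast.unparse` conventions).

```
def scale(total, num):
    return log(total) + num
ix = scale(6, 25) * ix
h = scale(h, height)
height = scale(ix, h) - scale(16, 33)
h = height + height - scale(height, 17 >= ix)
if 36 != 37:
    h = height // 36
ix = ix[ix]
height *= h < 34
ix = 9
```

Transformed code:
ix = (log(6) + 25) * ix
h = log(h) + height
height = log(ix) + h - (log(16) + 33)
h = height + height - (log(height) + (17 >= ix))
if 36 != 37:
    h = height // 36
ix = ix[ix]
height *= h < 34
ix = 9

h = height + height - (log(height) + (17 >= ix))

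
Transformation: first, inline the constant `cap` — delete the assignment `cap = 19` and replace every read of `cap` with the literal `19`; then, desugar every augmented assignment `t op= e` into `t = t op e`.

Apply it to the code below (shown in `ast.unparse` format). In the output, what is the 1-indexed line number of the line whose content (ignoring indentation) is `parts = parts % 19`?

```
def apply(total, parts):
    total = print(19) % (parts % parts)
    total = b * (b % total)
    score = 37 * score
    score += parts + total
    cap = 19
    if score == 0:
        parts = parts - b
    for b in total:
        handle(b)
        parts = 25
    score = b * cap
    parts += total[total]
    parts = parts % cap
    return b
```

Transformed code:
def apply(total, parts):
    total = print(19) % (parts % parts)
    total = b * (b % total)
    score = 37 * score
    score = score + (parts + total)
    if score == 0:
        parts = parts - b
    for b in total:
        handle(b)
        parts = 25
    score = b * 19
    parts = parts + total[total]
    parts = parts % 19
    return b

13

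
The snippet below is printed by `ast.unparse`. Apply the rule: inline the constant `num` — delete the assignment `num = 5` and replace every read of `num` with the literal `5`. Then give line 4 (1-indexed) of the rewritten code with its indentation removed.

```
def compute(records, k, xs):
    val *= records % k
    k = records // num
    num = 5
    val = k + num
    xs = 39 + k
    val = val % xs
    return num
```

Transformed code:
def compute(records, k, xs):
    val *= records % k
    k = records // 5
    val = k + 5
    xs = 39 + k
    val = val % xs
    return 5

val = k + 5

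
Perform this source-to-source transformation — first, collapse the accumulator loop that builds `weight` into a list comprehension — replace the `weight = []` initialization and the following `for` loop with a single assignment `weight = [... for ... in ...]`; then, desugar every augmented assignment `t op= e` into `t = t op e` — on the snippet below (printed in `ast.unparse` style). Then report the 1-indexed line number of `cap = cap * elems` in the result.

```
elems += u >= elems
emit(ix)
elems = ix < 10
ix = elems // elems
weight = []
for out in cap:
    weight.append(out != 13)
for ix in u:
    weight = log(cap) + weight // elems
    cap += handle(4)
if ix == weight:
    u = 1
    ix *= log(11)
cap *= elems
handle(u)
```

Transformed code:
elems = elems + (u >= elems)
emit(ix)
elems = ix < 10
ix = elems // elems
weight = [out != 13 for out in cap]
for ix in u:
    weight = log(cap) + weight // elems
    cap = cap + handle(4)
if ix == weight:
    u = 1
    ix = ix * log(11)
cap = cap * elems
handle(u)

12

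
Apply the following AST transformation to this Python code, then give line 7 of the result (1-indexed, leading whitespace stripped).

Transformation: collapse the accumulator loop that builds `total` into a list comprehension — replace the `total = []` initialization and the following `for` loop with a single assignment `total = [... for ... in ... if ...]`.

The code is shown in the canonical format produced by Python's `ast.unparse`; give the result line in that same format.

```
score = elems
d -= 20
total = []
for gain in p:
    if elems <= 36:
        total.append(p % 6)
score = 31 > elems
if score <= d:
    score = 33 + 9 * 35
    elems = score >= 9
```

Transformed code:
score = elems
d -= 20
total = [p % 6 for gain in p if elems <= 36]
score = 31 > elems
if score <= d:
    score = 33 + 9 * 35
    elems = score >= 9

elems = score >= 9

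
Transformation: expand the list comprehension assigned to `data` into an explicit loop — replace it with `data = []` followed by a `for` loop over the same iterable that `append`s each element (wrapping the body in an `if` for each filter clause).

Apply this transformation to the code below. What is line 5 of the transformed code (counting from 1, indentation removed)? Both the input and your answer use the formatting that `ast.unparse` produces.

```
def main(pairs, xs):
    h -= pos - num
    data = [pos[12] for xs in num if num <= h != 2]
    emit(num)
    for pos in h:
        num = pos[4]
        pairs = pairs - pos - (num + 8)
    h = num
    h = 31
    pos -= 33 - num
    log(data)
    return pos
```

Transformed code:
def main(pairs, xs):
    h -= pos - num
    data = []
    for xs in num:
        if num <= h != 2:
            data.append(pos[12])
    emit(num)
    for pos in h:
        num = pos[4]
        pairs = pairs - pos - (num + 8)
    h = num
    h = 31
    pos -= 33 - num
    log(data)
    return pos

if num <= h != 2:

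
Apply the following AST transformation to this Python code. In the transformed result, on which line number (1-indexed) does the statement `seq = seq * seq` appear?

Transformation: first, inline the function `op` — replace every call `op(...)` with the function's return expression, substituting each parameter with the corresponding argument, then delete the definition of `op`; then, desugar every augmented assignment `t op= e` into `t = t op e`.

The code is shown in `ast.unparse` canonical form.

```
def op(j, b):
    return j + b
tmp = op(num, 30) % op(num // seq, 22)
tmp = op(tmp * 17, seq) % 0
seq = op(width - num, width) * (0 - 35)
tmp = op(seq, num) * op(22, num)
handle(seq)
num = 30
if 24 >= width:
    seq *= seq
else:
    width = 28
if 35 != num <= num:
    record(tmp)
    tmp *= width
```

8

Transformed code:
tmp = (num + 30) % (num // seq + 22)
tmp = (tmp * 17 + seq) % 0
seq = (width - num + width) * (0 - 35)
tmp = (seq + num) * (22 + num)
handle(seq)
num = 30
if 24 >= width:
    seq = seq * seq
else:
    width = 28
if 35 != num <= num:
    record(tmp)
    tmp = tmp * width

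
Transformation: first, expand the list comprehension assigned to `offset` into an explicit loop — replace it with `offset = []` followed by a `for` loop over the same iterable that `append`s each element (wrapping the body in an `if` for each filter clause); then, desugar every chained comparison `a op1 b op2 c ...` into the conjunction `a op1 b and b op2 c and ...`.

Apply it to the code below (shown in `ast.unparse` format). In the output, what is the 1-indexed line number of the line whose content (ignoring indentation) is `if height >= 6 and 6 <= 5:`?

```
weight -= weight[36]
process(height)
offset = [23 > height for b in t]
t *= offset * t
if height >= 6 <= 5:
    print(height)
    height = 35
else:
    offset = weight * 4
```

7

Transformed code:
weight -= weight[36]
process(height)
offset = []
for b in t:
    offset.append(23 > height)
t *= offset * t
if height >= 6 and 6 <= 5:
    print(height)
    height = 35
else:
    offset = weight * 4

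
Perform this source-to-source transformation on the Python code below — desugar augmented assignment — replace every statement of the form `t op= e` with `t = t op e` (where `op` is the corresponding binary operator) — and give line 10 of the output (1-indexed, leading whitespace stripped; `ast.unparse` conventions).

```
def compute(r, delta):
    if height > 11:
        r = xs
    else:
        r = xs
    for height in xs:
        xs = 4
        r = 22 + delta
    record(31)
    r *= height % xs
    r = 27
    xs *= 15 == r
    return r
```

Transformed code:
def compute(r, delta):
    if height > 11:
        r = xs
    else:
        r = xs
    for height in xs:
        xs = 4
        r = 22 + delta
    record(31)
    r = r * (height % xs)
    r = 27
    xs = xs * (15 == r)
    return r

r = r * (height % xs)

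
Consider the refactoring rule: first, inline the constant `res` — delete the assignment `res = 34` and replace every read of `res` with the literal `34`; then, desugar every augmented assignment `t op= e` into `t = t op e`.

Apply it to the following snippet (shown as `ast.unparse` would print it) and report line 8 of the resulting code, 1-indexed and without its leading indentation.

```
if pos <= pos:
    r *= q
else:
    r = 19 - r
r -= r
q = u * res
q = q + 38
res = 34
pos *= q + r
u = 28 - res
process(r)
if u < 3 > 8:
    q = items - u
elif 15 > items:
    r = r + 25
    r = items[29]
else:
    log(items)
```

Transformed code:
if pos <= pos:
    r = r * q
else:
    r = 19 - r
r = r - r
q = u * 34
q = q + 38
pos = pos * (q + r)
u = 28 - 34
process(r)
if u < 3 > 8:
    q = items - u
elif 15 > items:
    r = r + 25
    r = items[29]
else:
    log(items)

pos = pos * (q + r)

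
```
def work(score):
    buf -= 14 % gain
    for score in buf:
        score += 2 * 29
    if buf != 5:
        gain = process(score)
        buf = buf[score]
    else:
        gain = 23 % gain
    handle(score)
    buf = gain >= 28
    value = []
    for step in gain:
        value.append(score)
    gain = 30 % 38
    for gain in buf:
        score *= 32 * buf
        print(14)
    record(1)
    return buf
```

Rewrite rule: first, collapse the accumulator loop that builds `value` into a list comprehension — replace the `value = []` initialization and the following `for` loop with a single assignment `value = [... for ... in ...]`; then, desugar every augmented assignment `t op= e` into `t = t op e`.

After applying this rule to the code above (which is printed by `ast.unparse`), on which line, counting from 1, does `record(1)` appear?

17

Transformed code:
def work(score):
    buf = buf - 14 % gain
    for score in buf:
        score = score + 2 * 29
    if buf != 5:
        gain = process(score)
        buf = buf[score]
    else:
        gain = 23 % gain
    handle(score)
    buf = gain >= 28
    value = [score for step in gain]
    gain = 30 % 38
    for gain in buf:
        score = score * (32 * buf)
        print(14)
    record(1)
    return buf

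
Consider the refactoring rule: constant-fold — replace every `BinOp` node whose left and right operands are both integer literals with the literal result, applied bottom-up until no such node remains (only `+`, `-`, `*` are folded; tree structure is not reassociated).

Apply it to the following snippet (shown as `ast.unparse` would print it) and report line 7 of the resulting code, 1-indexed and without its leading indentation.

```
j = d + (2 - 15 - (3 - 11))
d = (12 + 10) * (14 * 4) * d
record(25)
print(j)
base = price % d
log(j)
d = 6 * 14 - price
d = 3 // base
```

d = 84 - price

Transformed code:
j = d + -5
d = 1232 * d
record(25)
print(j)
base = price % d
log(j)
d = 84 - price
d = 3 // base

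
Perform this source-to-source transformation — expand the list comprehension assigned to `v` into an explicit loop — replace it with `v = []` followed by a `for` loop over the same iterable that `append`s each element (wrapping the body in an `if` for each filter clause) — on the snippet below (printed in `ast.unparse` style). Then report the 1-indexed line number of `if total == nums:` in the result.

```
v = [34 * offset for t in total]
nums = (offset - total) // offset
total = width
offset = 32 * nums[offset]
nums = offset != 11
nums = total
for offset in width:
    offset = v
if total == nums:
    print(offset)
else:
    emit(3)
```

11

Transformed code:
v = []
for t in total:
    v.append(34 * offset)
nums = (offset - total) // offset
total = width
offset = 32 * nums[offset]
nums = offset != 11
nums = total
for offset in width:
    offset = v
if total == nums:
    print(offset)
else:
    emit(3)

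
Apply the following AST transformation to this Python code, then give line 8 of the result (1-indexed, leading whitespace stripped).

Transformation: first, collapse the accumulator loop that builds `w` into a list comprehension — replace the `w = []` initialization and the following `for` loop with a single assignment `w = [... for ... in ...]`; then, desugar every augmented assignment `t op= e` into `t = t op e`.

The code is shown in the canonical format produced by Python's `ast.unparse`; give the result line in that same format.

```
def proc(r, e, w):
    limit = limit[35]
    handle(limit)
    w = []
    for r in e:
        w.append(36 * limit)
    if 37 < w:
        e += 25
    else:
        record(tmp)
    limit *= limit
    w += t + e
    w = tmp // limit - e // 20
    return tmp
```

record(tmp)

Transformed code:
def proc(r, e, w):
    limit = limit[35]
    handle(limit)
    w = [36 * limit for r in e]
    if 37 < w:
        e = e + 25
    else:
        record(tmp)
    limit = limit * limit
    w = w + (t + e)
    w = tmp // limit - e // 20
    return tmp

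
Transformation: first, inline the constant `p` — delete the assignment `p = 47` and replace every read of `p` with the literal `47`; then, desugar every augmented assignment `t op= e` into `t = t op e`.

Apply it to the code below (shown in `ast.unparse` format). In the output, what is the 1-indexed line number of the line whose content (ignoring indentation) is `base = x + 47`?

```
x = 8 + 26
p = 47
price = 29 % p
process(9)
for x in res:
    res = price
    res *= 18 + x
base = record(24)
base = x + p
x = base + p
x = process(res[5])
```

Transformed code:
x = 8 + 26
price = 29 % 47
process(9)
for x in res:
    res = price
    res = res * (18 + x)
base = record(24)
base = x + 47
x = base + 47
x = process(res[5])

8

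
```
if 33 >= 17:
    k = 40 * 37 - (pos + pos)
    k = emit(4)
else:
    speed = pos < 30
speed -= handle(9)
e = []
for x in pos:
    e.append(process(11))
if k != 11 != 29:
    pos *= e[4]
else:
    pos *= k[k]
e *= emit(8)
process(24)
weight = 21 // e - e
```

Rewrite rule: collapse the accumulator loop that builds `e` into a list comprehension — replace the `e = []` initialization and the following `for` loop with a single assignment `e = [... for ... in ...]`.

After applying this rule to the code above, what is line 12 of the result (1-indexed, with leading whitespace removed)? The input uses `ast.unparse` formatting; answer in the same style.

e *= emit(8)

Transformed code:
if 33 >= 17:
    k = 40 * 37 - (pos + pos)
    k = emit(4)
else:
    speed = pos < 30
speed -= handle(9)
e = [process(11) for x in pos]
if k != 11 != 29:
    pos *= e[4]
else:
    pos *= k[k]
e *= emit(8)
process(24)
weight = 21 // e - e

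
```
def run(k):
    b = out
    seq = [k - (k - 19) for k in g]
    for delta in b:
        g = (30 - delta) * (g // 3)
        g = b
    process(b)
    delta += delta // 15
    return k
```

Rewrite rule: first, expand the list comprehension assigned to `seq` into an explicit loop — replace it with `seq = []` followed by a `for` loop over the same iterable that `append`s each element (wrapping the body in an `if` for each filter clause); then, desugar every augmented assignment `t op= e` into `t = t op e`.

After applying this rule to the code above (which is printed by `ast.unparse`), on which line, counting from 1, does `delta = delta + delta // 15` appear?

10

Transformed code:
def run(k):
    b = out
    seq = []
    for k in g:
        seq.append(k - (k - 19))
    for delta in b:
        g = (30 - delta) * (g // 3)
        g = b
    process(b)
    delta = delta + delta // 15
    return k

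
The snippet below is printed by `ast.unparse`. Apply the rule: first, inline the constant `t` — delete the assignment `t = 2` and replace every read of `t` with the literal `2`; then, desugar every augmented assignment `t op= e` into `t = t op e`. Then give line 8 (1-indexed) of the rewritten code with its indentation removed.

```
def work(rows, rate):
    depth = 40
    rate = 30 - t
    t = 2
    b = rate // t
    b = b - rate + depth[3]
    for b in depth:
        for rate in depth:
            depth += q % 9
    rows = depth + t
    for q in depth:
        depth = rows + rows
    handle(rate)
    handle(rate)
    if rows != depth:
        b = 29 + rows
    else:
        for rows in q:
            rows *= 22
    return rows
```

Transformed code:
def work(rows, rate):
    depth = 40
    rate = 30 - 2
    b = rate // 2
    b = b - rate + depth[3]
    for b in depth:
        for rate in depth:
            depth = depth + q % 9
    rows = depth + 2
    for q in depth:
        depth = rows + rows
    handle(rate)
    handle(rate)
    if rows != depth:
        b = 29 + rows
    else:
        for rows in q:
            rows = rows * 22
    return rows

depth = depth + q % 9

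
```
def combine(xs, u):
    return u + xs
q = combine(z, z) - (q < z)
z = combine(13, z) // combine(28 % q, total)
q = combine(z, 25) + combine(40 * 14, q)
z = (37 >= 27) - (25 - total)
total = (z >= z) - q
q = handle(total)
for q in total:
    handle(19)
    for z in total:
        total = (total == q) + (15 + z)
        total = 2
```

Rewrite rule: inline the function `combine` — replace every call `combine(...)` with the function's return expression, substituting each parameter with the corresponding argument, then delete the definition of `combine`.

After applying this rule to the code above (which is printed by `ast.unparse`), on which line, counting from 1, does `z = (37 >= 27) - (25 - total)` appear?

Transformed code:
q = z + z - (q < z)
z = (z + 13) // (total + 28 % q)
q = 25 + z + (q + 40 * 14)
z = (37 >= 27) - (25 - total)
total = (z >= z) - q
q = handle(total)
for q in total:
    handle(19)
    for z in total:
        total = (total == q) + (15 + z)
        total = 2

4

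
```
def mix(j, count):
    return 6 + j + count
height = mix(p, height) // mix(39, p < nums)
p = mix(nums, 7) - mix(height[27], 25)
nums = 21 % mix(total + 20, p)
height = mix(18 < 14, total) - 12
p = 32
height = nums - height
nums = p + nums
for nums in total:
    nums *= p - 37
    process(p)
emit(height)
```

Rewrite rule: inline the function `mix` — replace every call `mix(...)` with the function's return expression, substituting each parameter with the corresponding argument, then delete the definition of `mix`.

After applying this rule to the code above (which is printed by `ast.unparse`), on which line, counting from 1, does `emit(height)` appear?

Transformed code:
height = (6 + p + height) // (6 + 39 + (p < nums))
p = 6 + nums + 7 - (6 + height[27] + 25)
nums = 21 % (6 + (total + 20) + p)
height = 6 + (18 < 14) + total - 12
p = 32
height = nums - height
nums = p + nums
for nums in total:
    nums *= p - 37
    process(p)
emit(height)

11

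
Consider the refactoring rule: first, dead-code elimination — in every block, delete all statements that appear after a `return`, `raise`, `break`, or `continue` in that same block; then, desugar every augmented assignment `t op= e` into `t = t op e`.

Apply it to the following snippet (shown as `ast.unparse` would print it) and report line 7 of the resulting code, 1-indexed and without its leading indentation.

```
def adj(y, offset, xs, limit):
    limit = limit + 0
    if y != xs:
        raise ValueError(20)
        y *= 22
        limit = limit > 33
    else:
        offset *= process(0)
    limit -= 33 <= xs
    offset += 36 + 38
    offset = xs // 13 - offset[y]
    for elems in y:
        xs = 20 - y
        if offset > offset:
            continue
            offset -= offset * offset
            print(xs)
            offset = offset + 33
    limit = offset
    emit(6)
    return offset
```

limit = limit - (33 <= xs)

Transformed code:
def adj(y, offset, xs, limit):
    limit = limit + 0
    if y != xs:
        raise ValueError(20)
    else:
        offset = offset * process(0)
    limit = limit - (33 <= xs)
    offset = offset + (36 + 38)
    offset = xs // 13 - offset[y]
    for elems in y:
        xs = 20 - y
        if offset > offset:
            continue
    limit = offset
    emit(6)
    return offset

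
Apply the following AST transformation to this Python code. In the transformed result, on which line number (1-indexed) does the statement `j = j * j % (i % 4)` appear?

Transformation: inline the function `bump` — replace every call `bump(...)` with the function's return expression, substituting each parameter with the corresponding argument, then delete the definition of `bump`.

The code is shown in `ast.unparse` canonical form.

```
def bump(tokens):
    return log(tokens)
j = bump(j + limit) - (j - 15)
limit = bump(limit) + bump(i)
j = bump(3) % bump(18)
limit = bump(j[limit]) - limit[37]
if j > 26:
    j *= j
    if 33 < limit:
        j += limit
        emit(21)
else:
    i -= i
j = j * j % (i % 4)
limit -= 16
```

Transformed code:
j = log(j + limit) - (j - 15)
limit = log(limit) + log(i)
j = log(3) % log(18)
limit = log(j[limit]) - limit[37]
if j > 26:
    j *= j
    if 33 < limit:
        j += limit
        emit(21)
else:
    i -= i
j = j * j % (i % 4)
limit -= 16

12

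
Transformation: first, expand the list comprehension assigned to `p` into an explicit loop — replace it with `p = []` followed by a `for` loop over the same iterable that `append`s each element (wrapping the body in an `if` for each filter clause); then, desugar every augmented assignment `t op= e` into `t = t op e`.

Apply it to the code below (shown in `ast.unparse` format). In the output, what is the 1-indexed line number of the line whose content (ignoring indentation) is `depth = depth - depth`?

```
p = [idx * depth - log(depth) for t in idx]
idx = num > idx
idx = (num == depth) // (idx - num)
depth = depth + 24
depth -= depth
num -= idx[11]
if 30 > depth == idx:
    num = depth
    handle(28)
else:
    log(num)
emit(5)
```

Transformed code:
p = []
for t in idx:
    p.append(idx * depth - log(depth))
idx = num > idx
idx = (num == depth) // (idx - num)
depth = depth + 24
depth = depth - depth
num = num - idx[11]
if 30 > depth == idx:
    num = depth
    handle(28)
else:
    log(num)
emit(5)

7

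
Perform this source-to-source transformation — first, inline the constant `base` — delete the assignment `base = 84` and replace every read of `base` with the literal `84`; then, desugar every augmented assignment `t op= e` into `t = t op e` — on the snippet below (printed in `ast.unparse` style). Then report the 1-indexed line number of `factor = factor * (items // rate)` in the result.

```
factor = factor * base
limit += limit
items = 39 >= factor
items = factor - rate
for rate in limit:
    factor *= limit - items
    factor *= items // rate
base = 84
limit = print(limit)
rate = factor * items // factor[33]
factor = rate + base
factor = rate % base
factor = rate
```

7

Transformed code:
factor = factor * 84
limit = limit + limit
items = 39 >= factor
items = factor - rate
for rate in limit:
    factor = factor * (limit - items)
    factor = factor * (items // rate)
limit = print(limit)
rate = factor * items // factor[33]
factor = rate + 84
factor = rate % 84
factor = rate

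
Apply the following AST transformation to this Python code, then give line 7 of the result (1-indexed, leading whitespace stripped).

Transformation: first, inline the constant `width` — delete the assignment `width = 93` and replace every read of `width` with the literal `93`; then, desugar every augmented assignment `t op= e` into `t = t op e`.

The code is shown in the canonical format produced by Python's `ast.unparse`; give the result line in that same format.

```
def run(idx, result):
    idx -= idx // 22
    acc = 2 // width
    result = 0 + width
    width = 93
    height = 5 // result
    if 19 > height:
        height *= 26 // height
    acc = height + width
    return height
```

height = height * (26 // height)

Transformed code:
def run(idx, result):
    idx = idx - idx // 22
    acc = 2 // 93
    result = 0 + 93
    height = 5 // result
    if 19 > height:
        height = height * (26 // height)
    acc = height + 93
    return height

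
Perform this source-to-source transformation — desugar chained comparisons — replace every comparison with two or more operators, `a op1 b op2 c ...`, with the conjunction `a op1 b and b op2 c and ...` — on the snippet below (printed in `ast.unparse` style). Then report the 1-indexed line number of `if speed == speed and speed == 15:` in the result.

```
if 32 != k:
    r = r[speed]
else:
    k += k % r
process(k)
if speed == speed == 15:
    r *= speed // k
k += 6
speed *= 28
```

Transformed code:
if 32 != k:
    r = r[speed]
else:
    k += k % r
process(k)
if speed == speed and speed == 15:
    r *= speed // k
k += 6
speed *= 28

6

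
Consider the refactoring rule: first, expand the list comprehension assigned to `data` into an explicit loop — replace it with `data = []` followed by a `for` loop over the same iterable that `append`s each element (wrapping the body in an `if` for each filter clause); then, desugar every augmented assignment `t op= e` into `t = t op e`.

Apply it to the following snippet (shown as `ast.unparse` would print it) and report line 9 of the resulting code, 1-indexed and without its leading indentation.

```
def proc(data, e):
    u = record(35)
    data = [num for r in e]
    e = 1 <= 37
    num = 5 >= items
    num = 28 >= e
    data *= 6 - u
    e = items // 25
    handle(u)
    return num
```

data = data * (6 - u)

Transformed code:
def proc(data, e):
    u = record(35)
    data = []
    for r in e:
        data.append(num)
    e = 1 <= 37
    num = 5 >= items
    num = 28 >= e
    data = data * (6 - u)
    e = items // 25
    handle(u)
    return num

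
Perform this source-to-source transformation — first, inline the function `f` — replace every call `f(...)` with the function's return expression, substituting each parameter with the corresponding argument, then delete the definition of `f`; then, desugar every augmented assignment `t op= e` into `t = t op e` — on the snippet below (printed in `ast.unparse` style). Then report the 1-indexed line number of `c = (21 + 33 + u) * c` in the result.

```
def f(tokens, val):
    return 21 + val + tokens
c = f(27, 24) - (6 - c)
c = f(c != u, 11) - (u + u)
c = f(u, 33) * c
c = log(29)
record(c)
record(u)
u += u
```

Transformed code:
c = 21 + 24 + 27 - (6 - c)
c = 21 + 11 + (c != u) - (u + u)
c = (21 + 33 + u) * c
c = log(29)
record(c)
record(u)
u = u + u

3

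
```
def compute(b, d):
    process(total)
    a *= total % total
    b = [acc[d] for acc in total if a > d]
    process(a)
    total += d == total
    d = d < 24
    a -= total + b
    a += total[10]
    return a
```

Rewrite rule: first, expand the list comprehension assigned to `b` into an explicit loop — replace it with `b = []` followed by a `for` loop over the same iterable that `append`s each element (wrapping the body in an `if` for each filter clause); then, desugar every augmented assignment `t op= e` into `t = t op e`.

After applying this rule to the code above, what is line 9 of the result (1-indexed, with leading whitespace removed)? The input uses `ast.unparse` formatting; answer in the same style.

total = total + (d == total)

Transformed code:
def compute(b, d):
    process(total)
    a = a * (total % total)
    b = []
    for acc in total:
        if a > d:
            b.append(acc[d])
    process(a)
    total = total + (d == total)
    d = d < 24
    a = a - (total + b)
    a = a + total[10]
    return a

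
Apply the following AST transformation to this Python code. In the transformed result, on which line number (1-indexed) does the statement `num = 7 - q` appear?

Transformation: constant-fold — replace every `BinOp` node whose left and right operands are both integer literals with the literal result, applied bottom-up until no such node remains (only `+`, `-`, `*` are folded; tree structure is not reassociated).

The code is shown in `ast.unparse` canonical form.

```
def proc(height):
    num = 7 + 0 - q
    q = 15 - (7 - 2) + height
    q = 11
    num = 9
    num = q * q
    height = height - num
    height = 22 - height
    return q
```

Transformed code:
def proc(height):
    num = 7 - q
    q = 10 + height
    q = 11
    num = 9
    num = q * q
    height = height - num
    height = 22 - height
    return q

2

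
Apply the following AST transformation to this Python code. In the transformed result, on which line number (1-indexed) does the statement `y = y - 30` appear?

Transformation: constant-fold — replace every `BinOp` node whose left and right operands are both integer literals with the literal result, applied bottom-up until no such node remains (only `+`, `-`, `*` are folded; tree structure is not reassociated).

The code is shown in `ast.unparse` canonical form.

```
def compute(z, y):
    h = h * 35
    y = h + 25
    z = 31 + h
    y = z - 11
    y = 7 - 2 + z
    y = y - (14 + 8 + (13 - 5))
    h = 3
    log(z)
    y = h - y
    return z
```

7

Transformed code:
def compute(z, y):
    h = h * 35
    y = h + 25
    z = 31 + h
    y = z - 11
    y = 5 + z
    y = y - 30
    h = 3
    log(z)
    y = h - y
    return z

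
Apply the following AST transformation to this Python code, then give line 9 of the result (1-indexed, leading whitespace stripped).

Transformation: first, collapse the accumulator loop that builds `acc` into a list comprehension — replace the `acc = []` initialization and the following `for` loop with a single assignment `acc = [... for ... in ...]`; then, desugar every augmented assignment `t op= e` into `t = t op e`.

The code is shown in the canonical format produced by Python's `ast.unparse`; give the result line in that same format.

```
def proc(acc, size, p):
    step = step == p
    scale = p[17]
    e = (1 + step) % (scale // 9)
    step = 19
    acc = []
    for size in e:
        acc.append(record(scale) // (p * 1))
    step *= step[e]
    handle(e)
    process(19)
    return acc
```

process(19)

Transformed code:
def proc(acc, size, p):
    step = step == p
    scale = p[17]
    e = (1 + step) % (scale // 9)
    step = 19
    acc = [record(scale) // (p * 1) for size in e]
    step = step * step[e]
    handle(e)
    process(19)
    return acc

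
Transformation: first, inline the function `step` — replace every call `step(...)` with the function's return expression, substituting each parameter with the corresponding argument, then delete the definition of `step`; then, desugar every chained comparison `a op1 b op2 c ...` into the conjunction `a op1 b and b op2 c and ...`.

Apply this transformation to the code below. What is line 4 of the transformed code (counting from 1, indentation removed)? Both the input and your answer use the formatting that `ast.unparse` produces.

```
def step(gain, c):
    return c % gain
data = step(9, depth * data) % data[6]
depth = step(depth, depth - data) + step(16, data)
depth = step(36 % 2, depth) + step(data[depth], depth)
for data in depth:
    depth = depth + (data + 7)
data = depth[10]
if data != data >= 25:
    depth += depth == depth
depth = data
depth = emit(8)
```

for data in depth:

Transformed code:
data = depth * data % 9 % data[6]
depth = (depth - data) % depth + data % 16
depth = depth % (36 % 2) + depth % data[depth]
for data in depth:
    depth = depth + (data + 7)
data = depth[10]
if data != data and data >= 25:
    depth += depth == depth
depth = data
depth = emit(8)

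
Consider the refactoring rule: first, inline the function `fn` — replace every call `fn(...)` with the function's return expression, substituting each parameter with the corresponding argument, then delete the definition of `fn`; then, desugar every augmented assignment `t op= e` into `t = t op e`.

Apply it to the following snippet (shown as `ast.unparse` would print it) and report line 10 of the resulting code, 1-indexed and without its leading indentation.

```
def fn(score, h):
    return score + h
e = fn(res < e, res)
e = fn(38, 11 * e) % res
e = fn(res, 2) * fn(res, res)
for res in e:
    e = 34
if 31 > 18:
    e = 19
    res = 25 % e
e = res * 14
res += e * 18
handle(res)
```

Transformed code:
e = (res < e) + res
e = (38 + 11 * e) % res
e = (res + 2) * (res + res)
for res in e:
    e = 34
if 31 > 18:
    e = 19
    res = 25 % e
e = res * 14
res = res + e * 18
handle(res)

res = res + e * 18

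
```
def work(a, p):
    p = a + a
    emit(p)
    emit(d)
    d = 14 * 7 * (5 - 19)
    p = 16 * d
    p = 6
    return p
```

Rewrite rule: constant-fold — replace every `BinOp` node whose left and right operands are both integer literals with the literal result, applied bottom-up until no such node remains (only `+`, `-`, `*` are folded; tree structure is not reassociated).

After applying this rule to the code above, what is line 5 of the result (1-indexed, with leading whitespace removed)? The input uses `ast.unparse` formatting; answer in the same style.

d = -1372

Transformed code:
def work(a, p):
    p = a + a
    emit(p)
    emit(d)
    d = -1372
    p = 16 * d
    p = 6
    return p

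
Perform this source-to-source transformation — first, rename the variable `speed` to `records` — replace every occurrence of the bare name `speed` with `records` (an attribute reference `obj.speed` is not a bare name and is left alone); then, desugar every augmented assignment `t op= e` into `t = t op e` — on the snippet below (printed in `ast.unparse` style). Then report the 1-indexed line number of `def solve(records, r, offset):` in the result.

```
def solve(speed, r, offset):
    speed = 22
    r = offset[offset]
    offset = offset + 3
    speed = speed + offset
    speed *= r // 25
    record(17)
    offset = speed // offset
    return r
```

Transformed code:
def solve(records, r, offset):
    records = 22
    r = offset[offset]
    offset = offset + 3
    records = records + offset
    records = records * (r // 25)
    record(17)
    offset = records // offset
    return r

1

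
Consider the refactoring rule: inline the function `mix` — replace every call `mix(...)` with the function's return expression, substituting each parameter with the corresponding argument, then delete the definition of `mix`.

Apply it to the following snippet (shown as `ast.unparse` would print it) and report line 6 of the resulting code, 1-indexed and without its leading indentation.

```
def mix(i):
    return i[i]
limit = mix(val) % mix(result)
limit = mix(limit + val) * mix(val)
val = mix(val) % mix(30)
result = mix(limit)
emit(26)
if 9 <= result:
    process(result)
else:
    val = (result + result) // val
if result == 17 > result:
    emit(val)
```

if 9 <= result:

Transformed code:
limit = val[val] % result[result]
limit = (limit + val)[limit + val] * val[val]
val = val[val] % 30[30]
result = limit[limit]
emit(26)
if 9 <= result:
    process(result)
else:
    val = (result + result) // val
if result == 17 > result:
    emit(val)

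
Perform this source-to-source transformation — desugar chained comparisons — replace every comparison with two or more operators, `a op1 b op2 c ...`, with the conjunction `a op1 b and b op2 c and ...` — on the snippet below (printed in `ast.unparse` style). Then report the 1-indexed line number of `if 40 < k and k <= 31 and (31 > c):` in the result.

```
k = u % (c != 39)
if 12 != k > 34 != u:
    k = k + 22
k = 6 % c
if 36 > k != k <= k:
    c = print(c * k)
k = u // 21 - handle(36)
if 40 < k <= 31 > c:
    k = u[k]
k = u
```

Transformed code:
k = u % (c != 39)
if 12 != k and k > 34 and (34 != u):
    k = k + 22
k = 6 % c
if 36 > k and k != k and (k <= k):
    c = print(c * k)
k = u // 21 - handle(36)
if 40 < k and k <= 31 and (31 > c):
    k = u[k]
k = u

8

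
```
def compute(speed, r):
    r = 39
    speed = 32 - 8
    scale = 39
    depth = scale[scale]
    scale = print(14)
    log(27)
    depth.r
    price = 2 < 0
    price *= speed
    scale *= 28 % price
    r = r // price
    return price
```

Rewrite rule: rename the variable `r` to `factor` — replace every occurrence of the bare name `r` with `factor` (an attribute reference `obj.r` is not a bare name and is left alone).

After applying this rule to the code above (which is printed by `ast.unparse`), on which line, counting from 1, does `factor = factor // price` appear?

12

Transformed code:
def compute(speed, factor):
    factor = 39
    speed = 32 - 8
    scale = 39
    depth = scale[scale]
    scale = print(14)
    log(27)
    depth.r
    price = 2 < 0
    price *= speed
    scale *= 28 % price
    factor = factor // price
    return price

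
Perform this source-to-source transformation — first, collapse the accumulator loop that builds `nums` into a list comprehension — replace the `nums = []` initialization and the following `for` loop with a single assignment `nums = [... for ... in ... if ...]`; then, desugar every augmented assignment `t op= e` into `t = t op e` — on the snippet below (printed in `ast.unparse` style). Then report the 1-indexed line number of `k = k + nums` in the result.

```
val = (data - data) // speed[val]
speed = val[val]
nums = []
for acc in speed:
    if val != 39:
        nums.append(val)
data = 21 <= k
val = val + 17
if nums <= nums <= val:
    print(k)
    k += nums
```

Transformed code:
val = (data - data) // speed[val]
speed = val[val]
nums = [val for acc in speed if val != 39]
data = 21 <= k
val = val + 17
if nums <= nums <= val:
    print(k)
    k = k + nums

8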